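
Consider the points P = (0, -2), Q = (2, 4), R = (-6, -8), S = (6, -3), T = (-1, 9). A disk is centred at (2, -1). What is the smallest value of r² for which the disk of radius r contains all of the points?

The required radius is the distance from (2, -1) to the farthest point.
Squared distances: 5, 25, 113, 20, 109.
Maximum is 113, attained at R.

113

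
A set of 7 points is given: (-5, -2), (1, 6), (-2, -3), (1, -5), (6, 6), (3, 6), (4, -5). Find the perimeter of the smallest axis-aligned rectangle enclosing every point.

44

Width = max x − min x = 6 − (-5) = 11.
Height = max y − min y = 6 − (-5) = 11.
Perimeter = 2(11 + 11) = 44.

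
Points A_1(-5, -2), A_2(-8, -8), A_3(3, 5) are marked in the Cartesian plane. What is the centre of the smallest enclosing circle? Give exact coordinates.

(-2.5, -1.5)

Side lengths²: A_1A_2² = 45, A_1A_3² = 113, A_2A_3² = 290.
Since A_2A_3² = 290 ≥ 113 + 45 = 158, the angle opposite A_2A_3 is not acute, so the smallest enclosing circle has A_2A_3 as diameter.
Centre = midpoint of A_2A_3 = (-2.5, -1.5), r² = 290/4 = 72.5.
Centre = (-2.5, -1.5).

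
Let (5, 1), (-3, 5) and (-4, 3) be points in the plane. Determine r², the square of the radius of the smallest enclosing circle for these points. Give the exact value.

Call the three points A, B, C in the order given.
Side lengths²: AB² = 80, AC² = 85, BC² = 5.
Since AC² = 85 ≥ 80 + 5 = 85, the angle opposite AC is not acute, so the smallest enclosing circle has AC as diameter.
Centre = midpoint of AC = (0.5, 2), r² = 85/4 = 21.25.

21.25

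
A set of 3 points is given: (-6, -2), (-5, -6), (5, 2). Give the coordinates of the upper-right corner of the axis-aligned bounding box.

x-range [-6, 5], y-range [-6, 2].
The upper-right corner is (5, 2).

(5, 2)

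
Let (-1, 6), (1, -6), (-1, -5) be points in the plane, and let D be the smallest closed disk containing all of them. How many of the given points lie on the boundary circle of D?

2

Call the three points A, B, C in the order given.
Side lengths²: AB² = 148, AC² = 121, BC² = 5.
Since AB² = 148 ≥ 121 + 5 = 126, the angle opposite AB is not acute, so the smallest enclosing circle has AB as diameter.
Centre = midpoint of AB = (0, 0), r² = 148/4 = 37.
The points at distance exactly r from the centre are (-1, 6), (1, -6) — 2 points.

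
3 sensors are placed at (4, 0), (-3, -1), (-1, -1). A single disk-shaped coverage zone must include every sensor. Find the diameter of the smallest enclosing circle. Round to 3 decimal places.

Call the three points A, B, C in the order given.
Side lengths²: AB² = 50, AC² = 26, BC² = 4.
Since AB² = 50 ≥ 26 + 4 = 30, the angle opposite AB is not acute, so the smallest enclosing circle has AB as diameter.
Centre = midpoint of AB = (0.5, -0.5), r² = 50/4 = 12.5.
Diameter = 2r = 2√(12.5) ≈ 7.071.

7.071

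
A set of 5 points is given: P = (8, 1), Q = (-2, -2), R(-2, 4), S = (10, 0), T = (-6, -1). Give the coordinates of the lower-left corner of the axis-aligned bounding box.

x-range [-6, 10], y-range [-2, 4].
The lower-left corner is (-6, -2).

(-6, -2)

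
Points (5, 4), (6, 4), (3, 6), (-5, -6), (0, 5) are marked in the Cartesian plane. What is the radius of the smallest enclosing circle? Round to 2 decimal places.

7.43

The minimum enclosing circle of a finite set is fixed by two of the points (as a diameter) or three (as a circumcircle).
The farthest pair is (6, 4)–(-5, -6) with squared distance 221. The circle on this segment as diameter has centre (0.5, -1) and r² = 221/4 = 55.25.
Check (5, 4): distance² to centre = 45.25 ≤ 55.25, so it lies inside.
All remaining points lie in this disk, and no smaller disk contains both endpoints, so this is the minimum enclosing circle.
r = √(55.25) ≈ 7.43.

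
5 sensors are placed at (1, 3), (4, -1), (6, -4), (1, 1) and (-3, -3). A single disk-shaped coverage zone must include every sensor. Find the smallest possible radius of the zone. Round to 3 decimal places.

The minimum enclosing circle is determined by three boundary points: (1, 3), (6, -4), (-3, -3).
Their circumcentre is (49/29, -52/29) with r² = 19721/841.
The farthest remaining point (1, 1) is at distance² 6961/841 ≤ 19721/841.
r = √(19721/841) ≈ 4.842.

4.842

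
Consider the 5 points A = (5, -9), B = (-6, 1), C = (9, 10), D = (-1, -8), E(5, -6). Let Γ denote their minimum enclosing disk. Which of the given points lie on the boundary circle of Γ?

The farthest pair is C–D with squared distance 424. The circle on this segment as diameter has centre (4, 1) and r² = 424/4 = 106.
Check A: distance² to centre = 101 ≤ 106, so it lies inside.
All remaining points lie in this disk, and no smaller disk contains both endpoints, so this is the minimum enclosing circle.
The points at distance exactly r from the centre are C, D — 2 points.

C, D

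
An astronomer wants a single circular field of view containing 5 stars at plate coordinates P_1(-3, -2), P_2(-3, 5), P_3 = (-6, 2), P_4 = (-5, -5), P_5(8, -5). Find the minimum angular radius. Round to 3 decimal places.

A smallest enclosing disk is always determined by at most three of the input points on its boundary.
The farthest pair is P_3–P_5 with squared distance 245. The circle on this segment as diameter has centre (1, -1.5) and r² = 245/4 = 61.25.
Check P_1: distance² to centre = 16.25 ≤ 61.25, so it lies inside.
All remaining points lie in this disk, and no smaller disk contains both endpoints, so this is the minimum enclosing circle.
r = √(61.25) ≈ 7.826.

7.826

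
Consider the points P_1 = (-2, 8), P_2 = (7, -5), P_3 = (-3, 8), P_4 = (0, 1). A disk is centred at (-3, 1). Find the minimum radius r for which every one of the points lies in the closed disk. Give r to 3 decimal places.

The required radius is the distance from (-3, 1) to the farthest point.
Squared distances: 50, 136, 49, 9.
Maximum is 136, attained at P_2.
r = √136 ≈ 11.662.

11.662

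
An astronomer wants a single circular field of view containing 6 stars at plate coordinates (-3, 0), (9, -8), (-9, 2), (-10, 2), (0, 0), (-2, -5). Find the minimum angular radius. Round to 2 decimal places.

10.74

A smallest enclosing disk is always determined by at most three of the input points on its boundary.
The farthest pair is (9, -8)–(-10, 2) with squared distance 461. The circle on this segment as diameter has centre (-0.5, -3) and r² = 461/4 = 115.25.
Check (-3, 0): distance² to centre = 15.25 ≤ 115.25, so it lies inside.
All remaining points lie in this disk, and no smaller disk contains both endpoints, so this is the minimum enclosing circle.
r = √(115.25) ≈ 10.74.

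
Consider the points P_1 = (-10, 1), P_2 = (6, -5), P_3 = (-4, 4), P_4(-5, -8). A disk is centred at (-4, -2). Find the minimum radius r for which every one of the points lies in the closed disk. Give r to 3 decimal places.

10.440

The required radius is the distance from (-4, -2) to the farthest point.
Squared distances: 45, 109, 36, 37.
Maximum is 109, attained at P_2.
r = √109 ≈ 10.440.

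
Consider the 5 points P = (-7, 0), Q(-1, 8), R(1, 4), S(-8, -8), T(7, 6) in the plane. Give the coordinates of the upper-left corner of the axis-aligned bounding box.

x-range [-8, 7], y-range [-8, 8].
The upper-left corner is (-8, 8).

(-8, 8)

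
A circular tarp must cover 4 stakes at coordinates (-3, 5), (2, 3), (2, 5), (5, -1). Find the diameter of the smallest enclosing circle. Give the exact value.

A smallest enclosing disk is always determined by at most three of the input points on its boundary.
The farthest pair is (-3, 5)–(5, -1) with squared distance 100. The circle on this segment as diameter has centre (1, 2) and r² = 100/4 = 25.
Check (2, 3): distance² to centre = 2 ≤ 25, so it lies inside.
All remaining points lie in this disk, and no smaller disk contains both endpoints, so this is the minimum enclosing circle.
Diameter = 2r = 2√25 = 10.

10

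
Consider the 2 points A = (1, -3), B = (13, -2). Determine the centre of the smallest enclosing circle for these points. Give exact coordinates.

The smallest circle enclosing two points has them as diameter endpoints.
Centre = midpoint = (7, -2.5); r² = |AB|²/4 = 145/4 = 36.25.
Centre = (7, -2.5).

(7, -2.5)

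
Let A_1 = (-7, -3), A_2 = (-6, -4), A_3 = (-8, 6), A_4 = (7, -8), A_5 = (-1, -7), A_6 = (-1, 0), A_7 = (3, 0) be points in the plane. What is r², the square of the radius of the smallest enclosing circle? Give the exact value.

105.25

The minimum enclosing circle of a finite set is fixed by two of the points (as a diameter) or three (as a circumcircle).
The farthest pair is A_3–A_4 with squared distance 421. The circle on this segment as diameter has centre (-0.5, -1) and r² = 421/4 = 105.25.
Check A_1: distance² to centre = 46.25 ≤ 105.25, so it lies inside.
All remaining points lie in this disk, and no smaller disk contains both endpoints, so this is the minimum enclosing circle.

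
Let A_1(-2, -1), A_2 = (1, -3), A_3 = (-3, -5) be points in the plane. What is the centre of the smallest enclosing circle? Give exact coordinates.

Side lengths²: A_1A_2² = 13, A_1A_3² = 17, A_2A_3² = 20.
Since A_2A_3² = 20 < 17 + 13 = 30, the triangle is acute, so the smallest enclosing circle is the circumcircle.
Circumcentre = (-19/14, -23/7), r² = 1105/196.
Centre = (-19/14, -23/7).

(-19/14, -23/7)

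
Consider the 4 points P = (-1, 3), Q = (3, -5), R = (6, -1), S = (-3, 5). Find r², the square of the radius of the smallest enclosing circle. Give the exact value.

5525/162

The minimum enclosing circle of a finite set is fixed by two of the points (as a diameter) or three (as a circumcircle).
The minimum enclosing circle is determined by three boundary points: Q, R, S.
Their circumcentre is (5/18, 1/6) with r² = 5525/162.
The farthest remaining point P is at distance² 1565/162 ≤ 5525/162.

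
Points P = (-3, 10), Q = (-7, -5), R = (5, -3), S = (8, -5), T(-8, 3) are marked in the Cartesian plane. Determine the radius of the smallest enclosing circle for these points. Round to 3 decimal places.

9.626

The minimum enclosing circle of a finite set is fixed by two of the points (as a diameter) or three (as a circumcircle).
The minimum enclosing circle is determined by three boundary points: P, Q, S.
Their circumcentre is (0.5, 31/30) with r² = 41693/450.
The farthest remaining point T is at distance² 34253/450 ≤ 41693/450.
r = √(41693/450) ≈ 9.626.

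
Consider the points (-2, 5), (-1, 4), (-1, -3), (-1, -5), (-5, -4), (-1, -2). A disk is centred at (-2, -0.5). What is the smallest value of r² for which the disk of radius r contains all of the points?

The required radius is the distance from (-2, -0.5) to the farthest point.
Squared distances: 30.25, 21.25, 7.25, 21.25, 21.25, 3.25.
Maximum is 30.25, attained at (-2, 5).

30.25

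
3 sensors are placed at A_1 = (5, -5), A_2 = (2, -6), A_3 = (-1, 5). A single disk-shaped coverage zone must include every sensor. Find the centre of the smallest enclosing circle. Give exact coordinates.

Side lengths²: A_1A_2² = 10, A_1A_3² = 136, A_2A_3² = 130.
Since A_1A_3² = 136 < 130 + 10 = 140, the triangle is acute, so the smallest enclosing circle is the circumcircle.
Circumcentre = (31/18, -1/6), r² = 5525/162.
Centre = (31/18, -1/6).

(31/18, -1/6)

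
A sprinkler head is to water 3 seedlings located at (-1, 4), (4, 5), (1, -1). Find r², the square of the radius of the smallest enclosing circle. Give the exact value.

Call the three points A, B, C in the order given.
Side lengths²: AB² = 26, AC² = 29, BC² = 45.
Since BC² = 45 < 29 + 26 = 55, the triangle is acute, so the smallest enclosing circle is the circumcircle.
Circumcentre = (35/18, 41/18), r² = 1885/162.

1885/162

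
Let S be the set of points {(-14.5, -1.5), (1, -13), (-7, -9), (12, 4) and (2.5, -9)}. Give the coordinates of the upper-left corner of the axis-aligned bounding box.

x-range [-14.5, 12], y-range [-13, 4].
The upper-left corner is (-14.5, 4).

(-14.5, 4)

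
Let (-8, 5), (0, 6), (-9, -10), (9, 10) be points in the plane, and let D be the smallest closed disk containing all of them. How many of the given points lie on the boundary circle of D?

2

The farthest pair is (-9, -10)–(9, 10) with squared distance 724. The circle on this segment as diameter has centre (0, 0) and r² = 724/4 = 181.
Check (-8, 5): distance² to centre = 89 ≤ 181, so it lies inside.
All remaining points lie in this disk, and no smaller disk contains both endpoints, so this is the minimum enclosing circle.
The points at distance exactly r from the centre are (-9, -10), (9, 10) — 2 points.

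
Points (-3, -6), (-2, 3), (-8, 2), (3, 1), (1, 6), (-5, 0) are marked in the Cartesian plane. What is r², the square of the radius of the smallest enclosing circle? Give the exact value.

43165/1058

By Welzl's lemma the MEC is supported by two points (diametrically opposite) or three points (on a circumcircle).
The minimum enclosing circle is determined by three boundary points: (-3, -6), (-8, 2), (1, 6).
Their circumcentre is (-85/46, 13/46) with r² = 43165/1058.
The farthest remaining point (3, 1) is at distance² 25409/1058 ≤ 43165/1058.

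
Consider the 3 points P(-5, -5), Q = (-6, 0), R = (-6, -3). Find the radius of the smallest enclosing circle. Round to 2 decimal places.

Side lengths²: PQ² = 26, PR² = 5, QR² = 9.
Since PQ² = 26 ≥ 9 + 5 = 14, the angle opposite PQ is not acute, so the smallest enclosing circle has PQ as diameter.
Centre = midpoint of PQ = (-5.5, -2.5), r² = 26/4 = 6.5.
r = √(6.5) ≈ 2.55.

2.55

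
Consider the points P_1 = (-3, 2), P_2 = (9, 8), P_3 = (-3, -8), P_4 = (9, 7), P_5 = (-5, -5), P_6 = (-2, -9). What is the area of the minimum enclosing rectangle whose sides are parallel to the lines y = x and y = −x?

168

In coordinates u = x + y, v = x − y the rectangle is axis-aligned; the map (x,y)→(u,v) scales areas by 2.
u-values: -1, 17, -11, 16, -10, -11; range = 17 − (-11) = 28.
v-values: -5, 1, 5, 2, 0, 7; range = 7 − (-5) = 12.
Area = (28 × 12) / 2 = 168.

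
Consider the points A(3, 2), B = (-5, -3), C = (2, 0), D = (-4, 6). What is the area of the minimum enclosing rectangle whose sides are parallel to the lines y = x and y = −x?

In coordinates u = x + y, v = x − y the rectangle is axis-aligned; the map (x,y)→(u,v) scales areas by 2.
u-values: 5, -8, 2, 2; range = 5 − (-8) = 13.
v-values: 1, -2, 2, -10; range = 2 − (-10) = 12.
Area = (13 × 12) / 2 = 78.

78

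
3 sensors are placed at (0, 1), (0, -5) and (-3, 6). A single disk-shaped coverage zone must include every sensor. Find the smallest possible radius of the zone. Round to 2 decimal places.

Call the three points A, B, C in the order given.
Side lengths²: AB² = 36, AC² = 34, BC² = 130.
Since BC² = 130 ≥ 36 + 34 = 70, the angle opposite BC is not acute, so the smallest enclosing circle has BC as diameter.
Centre = midpoint of BC = (-1.5, 0.5), r² = 130/4 = 32.5.
r = √(32.5) ≈ 5.70.

5.70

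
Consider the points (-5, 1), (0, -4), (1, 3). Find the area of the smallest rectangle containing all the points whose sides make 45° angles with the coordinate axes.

40

In coordinates u = x + y, v = x − y the rectangle is axis-aligned; the map (x,y)→(u,v) scales areas by 2.
u-values: -4, -4, 4; range = 4 − (-4) = 8.
v-values: -6, 4, -2; range = 4 − (-6) = 10.
Area = (8 × 10) / 2 = 40.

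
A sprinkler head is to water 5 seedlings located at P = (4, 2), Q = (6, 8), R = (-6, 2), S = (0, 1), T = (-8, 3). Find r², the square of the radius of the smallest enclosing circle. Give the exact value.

55.25

The farthest pair is Q–T with squared distance 221. The circle on this segment as diameter has centre (-1, 5.5) and r² = 221/4 = 55.25.
Check P: distance² to centre = 37.25 ≤ 55.25, so it lies inside.
All remaining points lie in this disk, and no smaller disk contains both endpoints, so this is the minimum enclosing circle.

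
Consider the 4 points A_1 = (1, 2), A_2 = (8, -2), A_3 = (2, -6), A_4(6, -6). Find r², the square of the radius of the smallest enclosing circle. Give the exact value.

A smallest enclosing disk is always determined by at most three of the input points on its boundary.
The farthest pair is A_1–A_4 with squared distance 89. The circle on this segment as diameter has centre (3.5, -2) and r² = 89/4 = 22.25.
Check A_2: distance² to centre = 20.25 ≤ 22.25, so it lies inside.
All remaining points lie in this disk, and no smaller disk contains both endpoints, so this is the minimum enclosing circle.

22.25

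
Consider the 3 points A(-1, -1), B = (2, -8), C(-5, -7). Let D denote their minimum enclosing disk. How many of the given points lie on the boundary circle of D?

Side lengths²: AB² = 58, AC² = 52, BC² = 50.
Since AB² = 58 < 52 + 50 = 102, the triangle is acute, so the smallest enclosing circle is the circumcircle.
Circumcentre = (-27/23, -120/23), r² = 9425/529.
The points at distance exactly r from the centre are A, B, C — 3 points.

3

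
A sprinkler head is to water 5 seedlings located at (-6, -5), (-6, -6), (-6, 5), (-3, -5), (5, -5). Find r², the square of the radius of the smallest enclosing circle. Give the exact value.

By Welzl's lemma the MEC is supported by two points (diametrically opposite) or three points (on a circumcircle).
The minimum enclosing circle is determined by three boundary points: (-6, -6), (-6, 5), (5, -5).
Their circumcentre is (-21/22, -0.5) with r² = 13481/242.
The farthest remaining point (-6, -5) is at distance² 11061/242 ≤ 13481/242.

13481/242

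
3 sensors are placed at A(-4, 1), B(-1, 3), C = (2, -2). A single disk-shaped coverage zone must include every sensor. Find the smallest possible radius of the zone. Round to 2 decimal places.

3.36

Side lengths²: AB² = 13, AC² = 45, BC² = 34.
Since AC² = 45 < 34 + 13 = 47, the triangle is acute, so the smallest enclosing circle is the circumcircle.
Circumcentre = (-13/14, -5/14), r² = 1105/98.
r = √(1105/98) ≈ 3.36.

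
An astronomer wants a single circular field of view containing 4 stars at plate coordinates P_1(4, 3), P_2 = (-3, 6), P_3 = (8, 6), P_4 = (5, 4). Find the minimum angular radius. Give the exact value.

5.5

The minimum enclosing circle of a finite set is fixed by two of the points (as a diameter) or three (as a circumcircle).
The farthest pair is P_2–P_3 with squared distance 121. The circle on this segment as diameter has centre (2.5, 6) and r² = 121/4 = 30.25.
Check P_1: distance² to centre = 11.25 ≤ 30.25, so it lies inside.
All remaining points lie in this disk, and no smaller disk contains both endpoints, so this is the minimum enclosing circle.
r = √(30.25) = 5.5.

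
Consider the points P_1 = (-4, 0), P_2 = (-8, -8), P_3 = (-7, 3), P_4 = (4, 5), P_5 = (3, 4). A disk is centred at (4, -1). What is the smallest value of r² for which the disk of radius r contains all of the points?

The required radius is the distance from (4, -1) to the farthest point.
Squared distances: 65, 193, 137, 36, 26.
Maximum is 193, attained at P_2.

193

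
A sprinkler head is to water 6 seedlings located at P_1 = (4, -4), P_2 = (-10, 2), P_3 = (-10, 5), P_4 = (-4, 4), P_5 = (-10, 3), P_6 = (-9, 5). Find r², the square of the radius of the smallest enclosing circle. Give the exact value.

The minimum enclosing circle of a finite set is fixed by two of the points (as a diameter) or three (as a circumcircle).
The farthest pair is P_1–P_3 with squared distance 277. The circle on this segment as diameter has centre (-3, 0.5) and r² = 277/4 = 69.25.
Check P_2: distance² to centre = 51.25 ≤ 69.25, so it lies inside.
All remaining points lie in this disk, and no smaller disk contains both endpoints, so this is the minimum enclosing circle.

69.25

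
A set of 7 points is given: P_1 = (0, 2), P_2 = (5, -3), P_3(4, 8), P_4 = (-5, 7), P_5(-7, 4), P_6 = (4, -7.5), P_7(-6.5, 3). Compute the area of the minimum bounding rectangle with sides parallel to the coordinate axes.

x ranges over [-7, 5], width 12.
y ranges over [-7.5, 8], height 15.5.
Area = 12 × 15.5 = 186.

186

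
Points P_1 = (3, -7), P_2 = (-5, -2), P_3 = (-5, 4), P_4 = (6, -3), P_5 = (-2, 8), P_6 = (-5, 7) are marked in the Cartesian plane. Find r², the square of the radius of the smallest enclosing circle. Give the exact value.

The farthest pair is P_1–P_6 with squared distance 260. The circle on this segment as diameter has centre (-1, 0) and r² = 260/4 = 65.
Check P_2: distance² to centre = 20 ≤ 65, so it lies inside.
All remaining points lie in this disk, and no smaller disk contains both endpoints, so this is the minimum enclosing circle.

65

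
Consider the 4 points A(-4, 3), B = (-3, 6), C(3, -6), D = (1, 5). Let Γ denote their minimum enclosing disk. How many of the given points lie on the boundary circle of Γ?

By Welzl's lemma the MEC is supported by two points (diametrically opposite) or three points (on a circumcircle).
The farthest pair is B–C with squared distance 180. The circle on this segment as diameter has centre (0, 0) and r² = 180/4 = 45.
Check A: distance² to centre = 25 ≤ 45, so it lies inside.
All remaining points lie in this disk, and no smaller disk contains both endpoints, so this is the minimum enclosing circle.
The points at distance exactly r from the centre are B, C — 2 points.

2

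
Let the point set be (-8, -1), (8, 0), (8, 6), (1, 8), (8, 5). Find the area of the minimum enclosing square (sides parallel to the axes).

256

The bounding box has width 16 and height 9.
An axis-aligned square enclosing the set must have side ≥ max(width, height).
So the minimum side is max(16, 9) = 16.
Area = 16² = 256.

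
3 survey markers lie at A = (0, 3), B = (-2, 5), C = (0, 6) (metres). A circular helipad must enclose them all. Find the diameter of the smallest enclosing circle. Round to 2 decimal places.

Side lengths²: AB² = 8, AC² = 9, BC² = 5.
Since AC² = 9 < 8 + 5 = 13, the triangle is acute, so the smallest enclosing circle is the circumcircle.
Circumcentre = (-0.5, 4.5), r² = 2.5.
Diameter = 2r = 2√(2.5) ≈ 3.16.

3.16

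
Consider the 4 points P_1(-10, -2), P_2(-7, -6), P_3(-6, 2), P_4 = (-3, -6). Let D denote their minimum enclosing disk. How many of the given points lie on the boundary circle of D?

3

By Welzl's lemma the MEC is supported by two points (diametrically opposite) or three points (on a circumcircle).
The minimum enclosing circle is determined by three boundary points: P_1, P_3, P_4.
Their circumcentre is (-123/22, -53/22) with r² = 4745/242.
The farthest remaining point P_2 is at distance² 3601/242 ≤ 4745/242.
The points at distance exactly r from the centre are P_1, P_3, P_4 — 3 points.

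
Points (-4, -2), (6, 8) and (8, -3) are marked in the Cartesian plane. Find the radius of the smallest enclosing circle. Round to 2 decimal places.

7.32

Call the three points A, B, C in the order given.
Side lengths²: AB² = 200, AC² = 145, BC² = 125.
Since AB² = 200 < 145 + 125 = 270, the triangle is acute, so the smallest enclosing circle is the circumcircle.
Circumcentre = (61/26, 43/26), r² = 18125/338.
r = √(18125/338) ≈ 7.32.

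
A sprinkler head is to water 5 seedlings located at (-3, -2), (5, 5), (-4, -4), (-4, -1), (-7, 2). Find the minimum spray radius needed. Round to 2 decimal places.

The minimum enclosing circle of a finite set is fixed by two of the points (as a diameter) or three (as a circumcircle).
The minimum enclosing circle is determined by three boundary points: (5, 5), (-4, -4), (-7, 2).
Their circumcentre is (-0.5, 1.5) with r² = 42.5.
The farthest remaining point (-3, -2) is at distance² 18.5 ≤ 42.5.
r = √(42.5) ≈ 6.52.

6.52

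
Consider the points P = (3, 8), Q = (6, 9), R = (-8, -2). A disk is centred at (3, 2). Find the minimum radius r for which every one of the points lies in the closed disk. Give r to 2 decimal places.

11.70

The required radius is the distance from (3, 2) to the farthest point.
Squared distances: 36, 58, 137.
Maximum is 137, attained at R.
r = √137 ≈ 11.70.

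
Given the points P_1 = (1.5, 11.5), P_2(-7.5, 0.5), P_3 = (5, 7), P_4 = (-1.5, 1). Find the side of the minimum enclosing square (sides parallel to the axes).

The bounding box has width 12.5 and height 11.
An axis-aligned square enclosing the set must have side ≥ max(width, height).
So the minimum side is max(12.5, 11) = 12.5.

12.5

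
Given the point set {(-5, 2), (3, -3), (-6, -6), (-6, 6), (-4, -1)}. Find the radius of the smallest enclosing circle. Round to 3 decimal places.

6.708

The minimum enclosing circle of a finite set is fixed by two of the points (as a diameter) or three (as a circumcircle).
The minimum enclosing circle is determined by three boundary points: (3, -3), (-6, -6), (-6, 6).
Their circumcentre is (-3, 0) with r² = 45.
The farthest remaining point (-5, 2) is at distance² 8 ≤ 45.
r = √45 ≈ 6.708.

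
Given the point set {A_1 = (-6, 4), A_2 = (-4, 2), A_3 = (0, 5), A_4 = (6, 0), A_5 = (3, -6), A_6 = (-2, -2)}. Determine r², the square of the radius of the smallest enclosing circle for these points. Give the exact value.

4525/98

By Welzl's lemma the MEC is supported by two points (diametrically opposite) or three points (on a circumcircle).
The minimum enclosing circle is determined by three boundary points: A_1, A_4, A_5.
Their circumcentre is (-11/14, -5/14) with r² = 4525/98.
The farthest remaining point A_3 is at distance² 2873/98 ≤ 4525/98.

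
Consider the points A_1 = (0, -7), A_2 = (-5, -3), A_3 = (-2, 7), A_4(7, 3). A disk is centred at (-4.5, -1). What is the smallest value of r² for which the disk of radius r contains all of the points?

The required radius is the distance from (-4.5, -1) to the farthest point.
Squared distances: 56.25, 4.25, 70.25, 148.25.
Maximum is 148.25, attained at A_4.

148.25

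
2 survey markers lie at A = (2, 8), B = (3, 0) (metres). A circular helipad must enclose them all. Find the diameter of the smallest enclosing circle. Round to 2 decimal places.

The smallest circle enclosing two points has them as diameter endpoints.
Centre = midpoint = (2.5, 4); r² = |AB|²/4 = 65/4 = 16.25.
Diameter = 2r = 2√(16.25) ≈ 8.06.

8.06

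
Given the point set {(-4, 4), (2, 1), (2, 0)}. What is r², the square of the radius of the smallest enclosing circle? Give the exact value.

13

Call the three points A, B, C in the order given.
Side lengths²: AB² = 45, AC² = 52, BC² = 1.
Since AC² = 52 ≥ 45 + 1 = 46, the angle opposite AC is not acute, so the smallest enclosing circle has AC as diameter.
Centre = midpoint of AC = (-1, 2), r² = 52/4 = 13.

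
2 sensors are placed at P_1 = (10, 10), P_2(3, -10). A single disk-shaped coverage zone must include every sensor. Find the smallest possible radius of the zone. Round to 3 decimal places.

10.595

The smallest circle enclosing two points has them as diameter endpoints.
Centre = midpoint = (6.5, 0); r² = |P_1P_2|²/4 = 449/4 = 112.25.
r = √(112.25) ≈ 10.595.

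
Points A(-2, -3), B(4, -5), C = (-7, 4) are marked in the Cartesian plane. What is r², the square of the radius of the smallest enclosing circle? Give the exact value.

Side lengths²: AB² = 40, AC² = 74, BC² = 202.
Since BC² = 202 ≥ 74 + 40 = 114, the angle opposite BC is not acute, so the smallest enclosing circle has BC as diameter.
Centre = midpoint of BC = (-1.5, -0.5), r² = 202/4 = 50.5.

50.5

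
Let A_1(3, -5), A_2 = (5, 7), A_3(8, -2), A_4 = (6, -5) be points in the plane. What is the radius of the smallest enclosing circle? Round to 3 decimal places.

A smallest enclosing disk is always determined by at most three of the input points on its boundary.
The minimum enclosing circle is determined by three boundary points: A_1, A_2, A_4.
Their circumcentre is (4.5, 11/12) with r² = 5365/144.
The farthest remaining point A_3 is at distance² 2989/144 ≤ 5365/144.
r = √(5365/144) ≈ 6.104.

6.104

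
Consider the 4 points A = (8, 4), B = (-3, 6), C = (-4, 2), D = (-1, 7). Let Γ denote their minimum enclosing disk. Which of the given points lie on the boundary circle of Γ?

A, C

The farthest pair is A–C with squared distance 148. The circle on this segment as diameter has centre (2, 3) and r² = 148/4 = 37.
Check B: distance² to centre = 34 ≤ 37, so it lies inside.
All remaining points lie in this disk, and no smaller disk contains both endpoints, so this is the minimum enclosing circle.
The points at distance exactly r from the centre are A, C — 2 points.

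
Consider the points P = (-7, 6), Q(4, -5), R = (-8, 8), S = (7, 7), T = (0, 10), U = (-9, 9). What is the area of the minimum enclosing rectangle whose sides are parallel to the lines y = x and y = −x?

In coordinates u = x + y, v = x − y the rectangle is axis-aligned; the map (x,y)→(u,v) scales areas by 2.
u-values: -1, -1, 0, 14, 10, 0; range = 14 − (-1) = 15.
v-values: -13, 9, -16, 0, -10, -18; range = 9 − (-18) = 27.
Area = (15 × 27) / 2 = 202.5.

202.5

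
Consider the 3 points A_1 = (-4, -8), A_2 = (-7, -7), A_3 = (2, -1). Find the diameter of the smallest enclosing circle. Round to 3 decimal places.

Side lengths²: A_1A_2² = 10, A_1A_3² = 85, A_2A_3² = 117.
Since A_2A_3² = 117 ≥ 85 + 10 = 95, the angle opposite A_2A_3 is not acute, so the smallest enclosing circle has A_2A_3 as diameter.
Centre = midpoint of A_2A_3 = (-2.5, -4), r² = 117/4 = 29.25.
Diameter = 2r = 2√(29.25) ≈ 10.817.

10.817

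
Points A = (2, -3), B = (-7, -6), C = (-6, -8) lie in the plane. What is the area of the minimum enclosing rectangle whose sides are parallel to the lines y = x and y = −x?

39

In coordinates u = x + y, v = x − y the rectangle is axis-aligned; the map (x,y)→(u,v) scales areas by 2.
u-values: -1, -13, -14; range = -1 − (-14) = 13.
v-values: 5, -1, 2; range = 5 − (-1) = 6.
Area = (13 × 6) / 2 = 39.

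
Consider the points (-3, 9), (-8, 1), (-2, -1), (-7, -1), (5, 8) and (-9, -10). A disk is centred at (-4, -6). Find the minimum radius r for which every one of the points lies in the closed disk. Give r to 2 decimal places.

The required radius is the distance from (-4, -6) to the farthest point.
Squared distances: 226, 65, 29, 34, 277, 41.
Maximum is 277, attained at (5, 8).
r = √277 ≈ 16.64.

16.64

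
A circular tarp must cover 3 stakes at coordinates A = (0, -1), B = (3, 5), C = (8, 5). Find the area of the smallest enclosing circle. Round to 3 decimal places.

Side lengths²: AB² = 45, AC² = 100, BC² = 25.
Since AC² = 100 ≥ 45 + 25 = 70, the angle opposite AC is not acute, so the smallest enclosing circle has AC as diameter.
Centre = midpoint of AC = (4, 2), r² = 100/4 = 25.
Area = π·r² = π·25 ≈ 78.540.

78.540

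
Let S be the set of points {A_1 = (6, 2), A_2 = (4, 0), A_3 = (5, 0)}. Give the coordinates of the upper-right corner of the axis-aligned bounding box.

x-range [4, 6], y-range [0, 2].
The upper-right corner is (6, 2).

(6, 2)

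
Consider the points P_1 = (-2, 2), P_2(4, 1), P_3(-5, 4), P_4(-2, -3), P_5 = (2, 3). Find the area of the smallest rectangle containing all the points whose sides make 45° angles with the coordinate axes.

60

In coordinates u = x + y, v = x − y the rectangle is axis-aligned; the map (x,y)→(u,v) scales areas by 2.
u-values: 0, 5, -1, -5, 5; range = 5 − (-5) = 10.
v-values: -4, 3, -9, 1, -1; range = 3 − (-9) = 12.
Area = (10 × 12) / 2 = 60.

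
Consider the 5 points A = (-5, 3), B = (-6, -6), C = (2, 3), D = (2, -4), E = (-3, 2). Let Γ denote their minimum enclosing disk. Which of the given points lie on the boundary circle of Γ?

B, C

A smallest enclosing disk is always determined by at most three of the input points on its boundary.
The farthest pair is B–C with squared distance 145. The circle on this segment as diameter has centre (-2, -1.5) and r² = 145/4 = 36.25.
Check A: distance² to centre = 29.25 ≤ 36.25, so it lies inside.
All remaining points lie in this disk, and no smaller disk contains both endpoints, so this is the minimum enclosing circle.
The points at distance exactly r from the centre are B, C — 2 points.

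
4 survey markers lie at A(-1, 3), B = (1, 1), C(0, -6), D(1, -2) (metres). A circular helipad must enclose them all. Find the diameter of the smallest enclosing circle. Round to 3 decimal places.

9.055

A smallest enclosing disk is always determined by at most three of the input points on its boundary.
The farthest pair is A–C with squared distance 82. The circle on this segment as diameter has centre (-0.5, -1.5) and r² = 82/4 = 20.5.
Check B: distance² to centre = 8.5 ≤ 20.5, so it lies inside.
All remaining points lie in this disk, and no smaller disk contains both endpoints, so this is the minimum enclosing circle.
Diameter = 2r = 2√(20.5) ≈ 9.055.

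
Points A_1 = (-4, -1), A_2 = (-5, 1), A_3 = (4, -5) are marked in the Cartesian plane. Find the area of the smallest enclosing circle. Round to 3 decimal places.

91.892

Side lengths²: A_1A_2² = 5, A_1A_3² = 80, A_2A_3² = 117.
Since A_2A_3² = 117 ≥ 80 + 5 = 85, the angle opposite A_2A_3 is not acute, so the smallest enclosing circle has A_2A_3 as diameter.
Centre = midpoint of A_2A_3 = (-0.5, -2), r² = 117/4 = 29.25.
Area = π·r² = π·29.25 ≈ 91.892.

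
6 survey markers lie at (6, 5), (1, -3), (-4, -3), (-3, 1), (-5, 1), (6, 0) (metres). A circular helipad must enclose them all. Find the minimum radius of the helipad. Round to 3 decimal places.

By Welzl's lemma the MEC is supported by two points (diametrically opposite) or three points (on a circumcircle).
The farthest pair is (6, 5)–(-4, -3) with squared distance 164. The circle on this segment as diameter has centre (1, 1) and r² = 164/4 = 41.
Check (1, -3): distance² to centre = 16 ≤ 41, so it lies inside.
All remaining points lie in this disk, and no smaller disk contains both endpoints, so this is the minimum enclosing circle.
r = √41 ≈ 6.403.

6.403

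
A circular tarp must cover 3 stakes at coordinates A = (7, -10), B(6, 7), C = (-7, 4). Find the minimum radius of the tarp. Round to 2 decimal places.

Side lengths²: AB² = 290, AC² = 392, BC² = 178.
Since AC² = 392 < 290 + 178 = 468, the triangle is acute, so the smallest enclosing circle is the circumcircle.
Circumcentre = (1.1875, -1.8125), r² = 100.8203125.
r = √(100.8203125) ≈ 10.04.

10.04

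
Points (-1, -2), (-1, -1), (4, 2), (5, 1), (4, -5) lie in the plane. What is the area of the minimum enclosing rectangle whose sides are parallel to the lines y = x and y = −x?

In coordinates u = x + y, v = x − y the rectangle is axis-aligned; the map (x,y)→(u,v) scales areas by 2.
u-values: -3, -2, 6, 6, -1; range = 6 − (-3) = 9.
v-values: 1, 0, 2, 4, 9; range = 9 − 0 = 9.
Area = (9 × 9) / 2 = 40.5.

40.5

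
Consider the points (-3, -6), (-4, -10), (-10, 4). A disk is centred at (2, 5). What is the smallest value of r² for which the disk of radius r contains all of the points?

261

The required radius is the distance from (2, 5) to the farthest point.
Squared distances: 146, 261, 145.
Maximum is 261, attained at (-4, -10).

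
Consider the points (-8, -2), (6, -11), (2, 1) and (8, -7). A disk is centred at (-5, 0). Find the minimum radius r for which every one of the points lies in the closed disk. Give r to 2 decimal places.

The required radius is the distance from (-5, 0) to the farthest point.
Squared distances: 13, 242, 50, 218.
Maximum is 242, attained at (6, -11).
r = √242 ≈ 15.56.

15.56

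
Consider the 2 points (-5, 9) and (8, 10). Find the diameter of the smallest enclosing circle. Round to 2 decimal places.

13.04

The smallest circle enclosing two points has them as diameter endpoints.
Centre = midpoint = (1.5, 9.5); r² = |(-5, 9)−(8, 10)|²/4 = 170/4 = 42.5.
Diameter = 2r = 2√(42.5) ≈ 13.04.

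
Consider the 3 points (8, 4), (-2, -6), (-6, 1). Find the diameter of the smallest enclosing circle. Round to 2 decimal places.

Call the three points A, B, C in the order given.
Side lengths²: AB² = 200, AC² = 205, BC² = 65.
Since AC² = 205 < 200 + 65 = 265, the triangle is acute, so the smallest enclosing circle is the circumcircle.
Circumcentre = (31/22, 13/22), r² = 13325/242.
Diameter = 2r = 2√(13325/242) ≈ 14.84.

14.84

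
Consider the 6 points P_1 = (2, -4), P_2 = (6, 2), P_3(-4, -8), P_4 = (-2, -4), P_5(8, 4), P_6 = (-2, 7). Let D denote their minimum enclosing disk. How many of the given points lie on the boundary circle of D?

3

The minimum enclosing circle of a finite set is fixed by two of the points (as a diameter) or three (as a circumcircle).
The minimum enclosing circle is determined by three boundary points: P_3, P_5, P_6.
Their circumcentre is (27/26, -27/26) with r² = 24961/338.
The farthest remaining point P_2 is at distance² 11441/338 ≤ 24961/338.
The points at distance exactly r from the centre are P_3, P_5, P_6 — 3 points.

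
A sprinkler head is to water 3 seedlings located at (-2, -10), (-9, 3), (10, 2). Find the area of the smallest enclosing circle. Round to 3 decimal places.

Call the three points A, B, C in the order given.
Side lengths²: AB² = 218, AC² = 288, BC² = 362.
Since BC² = 362 < 288 + 218 = 506, the triangle is acute, so the smallest enclosing circle is the circumcircle.
Circumcentre = (0.35, -0.35), r² = 98.645.
Area = π·r² = π·98.645 ≈ 309.902.

309.902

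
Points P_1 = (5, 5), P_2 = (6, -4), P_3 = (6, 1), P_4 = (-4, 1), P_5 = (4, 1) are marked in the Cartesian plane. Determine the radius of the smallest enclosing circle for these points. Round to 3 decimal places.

5.865

By Welzl's lemma the MEC is supported by two points (diametrically opposite) or three points (on a circumcircle).
The minimum enclosing circle is determined by three boundary points: P_1, P_2, P_4.
Their circumcentre is (61/34, 3/34) with r² = 19885/578.
The farthest remaining point P_3 is at distance² 10705/578 ≤ 19885/578.
r = √(19885/578) ≈ 5.865.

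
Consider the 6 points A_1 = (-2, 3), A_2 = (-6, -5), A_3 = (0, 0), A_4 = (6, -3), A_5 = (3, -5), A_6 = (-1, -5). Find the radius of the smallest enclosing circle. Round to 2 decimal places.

The minimum enclosing circle of a finite set is fixed by two of the points (as a diameter) or three (as a circumcircle).
The minimum enclosing circle is determined by three boundary points: A_1, A_2, A_4.
Their circumcentre is (-2/11, -32/11) with r² = 4625/121.
The farthest remaining point A_5 is at distance² 1754/121 ≤ 4625/121.
r = √(4625/121) ≈ 6.18.

6.18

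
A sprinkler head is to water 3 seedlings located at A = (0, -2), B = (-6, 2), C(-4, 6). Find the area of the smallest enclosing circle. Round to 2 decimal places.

Side lengths²: AB² = 52, AC² = 80, BC² = 20.
Since AC² = 80 ≥ 52 + 20 = 72, the angle opposite AC is not acute, so the smallest enclosing circle has AC as diameter.
Centre = midpoint of AC = (-2, 2), r² = 80/4 = 20.
Area = π·r² = π·20 ≈ 62.83.

62.83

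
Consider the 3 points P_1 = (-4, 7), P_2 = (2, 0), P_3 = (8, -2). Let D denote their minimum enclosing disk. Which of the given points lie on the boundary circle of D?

Side lengths²: P_1P_2² = 85, P_1P_3² = 225, P_2P_3² = 40.
Since P_1P_3² = 225 ≥ 85 + 40 = 125, the angle opposite P_1P_3 is not acute, so the smallest enclosing circle has P_1P_3 as diameter.
Centre = midpoint of P_1P_3 = (2, 2.5), r² = 225/4 = 56.25.
The points at distance exactly r from the centre are P_1, P_3 — 2 points.

P_1, P_3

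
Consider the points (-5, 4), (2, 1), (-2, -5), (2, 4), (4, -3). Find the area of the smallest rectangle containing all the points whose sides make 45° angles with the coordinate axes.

104

In coordinates u = x + y, v = x − y the rectangle is axis-aligned; the map (x,y)→(u,v) scales areas by 2.
u-values: -1, 3, -7, 6, 1; range = 6 − (-7) = 13.
v-values: -9, 1, 3, -2, 7; range = 7 − (-9) = 16.
Area = (13 × 16) / 2 = 104.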